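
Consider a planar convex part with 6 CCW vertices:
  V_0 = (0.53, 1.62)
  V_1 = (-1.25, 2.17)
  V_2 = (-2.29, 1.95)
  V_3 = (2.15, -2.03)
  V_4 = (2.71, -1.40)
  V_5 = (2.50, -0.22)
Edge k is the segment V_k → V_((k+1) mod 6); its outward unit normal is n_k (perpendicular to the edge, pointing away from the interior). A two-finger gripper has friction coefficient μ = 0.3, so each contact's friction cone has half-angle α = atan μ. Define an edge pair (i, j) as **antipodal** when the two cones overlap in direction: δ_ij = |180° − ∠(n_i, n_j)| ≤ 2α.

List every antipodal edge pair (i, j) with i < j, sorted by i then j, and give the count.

α = atan 0.3 = 16.70°;  2α = 33.40°
n_0 = (+0.2952, +0.9554)
n_1 = (-0.2070, +0.9783)
n_2 = (-0.6675, -0.7446)
n_3 = (+0.7474, -0.6644)
n_4 = (+0.9845, +0.1752)
n_5 = (+0.6826, +0.7308)
  (0,1): δ = 150.89°  ·
  (0,2): δ = 24.70°  ✓
  (0,3): δ = 65.54°  ·
  (0,4): δ = 117.26°  ·
  (0,5): δ = 154.12°  ·
  (1,2): δ = 53.82°  ·
  (1,3): δ = 36.42°  ·
  (1,4): δ = 88.15°  ·
  (1,5): δ = 125.01°  ·
  (2,3): δ = 89.76°  ·
  (2,4): δ = 38.04°  ·
  (2,5): δ = 1.17°  ✓
  (3,4): δ = 128.28°  ·
  (3,5): δ = 91.41°  ·
  (4,5): δ = 143.14°  ·
antipodal pairs: 2

count = 2; pairs: (0,2), (2,5)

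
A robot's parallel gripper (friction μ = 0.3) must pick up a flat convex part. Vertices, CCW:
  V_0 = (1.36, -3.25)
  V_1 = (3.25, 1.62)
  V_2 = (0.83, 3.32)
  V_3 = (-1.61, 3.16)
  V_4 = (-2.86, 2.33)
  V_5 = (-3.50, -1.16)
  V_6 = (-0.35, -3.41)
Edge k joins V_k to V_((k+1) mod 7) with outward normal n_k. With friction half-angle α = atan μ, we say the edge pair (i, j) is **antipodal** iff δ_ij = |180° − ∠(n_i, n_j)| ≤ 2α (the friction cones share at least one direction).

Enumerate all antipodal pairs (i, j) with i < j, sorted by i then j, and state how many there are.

count = 4; pairs: (0,4), (1,5), (2,6), (3,6)

α = atan 0.3 = 16.70°;  2α = 33.40°
n_0 = (+0.9323, -0.3618)
n_1 = (+0.5748, +0.8183)
n_2 = (-0.0654, +0.9979)
n_3 = (-0.5532, +0.8331)
n_4 = (-0.9836, +0.1804)
n_5 = (-0.5812, -0.8137)
n_6 = (+0.0932, -0.9957)
  (0,1): δ = 103.88°  ·
  (0,2): δ = 65.04°  ·
  (0,3): δ = 35.21°  ·
  (0,4): δ = 10.82°  ✓
  (0,5): δ = 75.67°  ·
  (0,6): δ = 116.56°  ·
  (1,2): δ = 141.16°  ·
  (1,3): δ = 111.33°  ·
  (1,4): δ = 65.30°  ·
  (1,5): δ = 0.45°  ✓
  (1,6): δ = 40.43°  ·
  (2,3): δ = 150.17°  ·
  (2,4): δ = 104.14°  ·
  (2,5): δ = 39.29°  ·
  (2,6): δ = 1.59°  ✓
  (3,4): δ = 133.98°  ·
  (3,5): δ = 69.12°  ·
  (3,6): δ = 28.24°  ✓
  (4,5): δ = 115.15°  ·
  (4,6): δ = 74.26°  ·
  (5,6): δ = 139.12°  ·
antipodal pairs: 4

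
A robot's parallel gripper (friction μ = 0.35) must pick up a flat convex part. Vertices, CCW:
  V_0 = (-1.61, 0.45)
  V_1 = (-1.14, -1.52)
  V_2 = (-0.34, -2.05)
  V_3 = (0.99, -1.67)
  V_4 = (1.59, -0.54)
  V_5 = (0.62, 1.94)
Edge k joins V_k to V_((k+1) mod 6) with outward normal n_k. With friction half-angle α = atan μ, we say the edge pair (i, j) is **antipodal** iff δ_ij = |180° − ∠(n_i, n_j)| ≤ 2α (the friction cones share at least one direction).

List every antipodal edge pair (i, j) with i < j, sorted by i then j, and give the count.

count = 4; pairs: (0,4), (1,4), (2,5), (3,5)

α = atan 0.35 = 19.29°;  2α = 38.58°
n_0 = (-0.9727, -0.2321)
n_1 = (-0.5523, -0.8336)
n_2 = (+0.2747, -0.9615)
n_3 = (+0.8832, -0.4690)
n_4 = (+0.9313, +0.3643)
n_5 = (-0.5556, +0.8315)
  (0,1): δ = 136.94°  ·
  (0,2): δ = 87.47°  ·
  (0,3): δ = 41.39°  ·
  (0,4): δ = 7.94°  ✓
  (0,5): δ = 110.33°  ·
  (1,2): δ = 130.53°  ·
  (1,3): δ = 84.44°  ·
  (1,4): δ = 35.11°  ✓
  (1,5): δ = 67.27°  ·
  (2,3): δ = 133.91°  ·
  (2,4): δ = 84.58°  ·
  (2,5): δ = 17.80°  ✓
  (3,4): δ = 130.67°  ·
  (3,5): δ = 28.28°  ✓
  (4,5): δ = 77.61°  ·
antipodal pairs: 4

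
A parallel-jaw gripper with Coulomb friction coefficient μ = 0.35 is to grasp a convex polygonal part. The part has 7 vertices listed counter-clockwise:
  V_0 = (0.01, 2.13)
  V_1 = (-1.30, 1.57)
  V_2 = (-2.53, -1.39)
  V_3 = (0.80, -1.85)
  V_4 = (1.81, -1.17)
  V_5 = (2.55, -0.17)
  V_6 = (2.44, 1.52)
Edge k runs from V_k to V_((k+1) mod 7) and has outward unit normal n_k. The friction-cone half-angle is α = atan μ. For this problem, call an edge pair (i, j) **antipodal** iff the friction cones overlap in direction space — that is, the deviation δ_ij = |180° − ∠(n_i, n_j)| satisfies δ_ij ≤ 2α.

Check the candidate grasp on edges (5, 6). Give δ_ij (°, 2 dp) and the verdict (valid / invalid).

α = atan 0.35 = 19.29°;  2α = 38.58°
edge 5: e_5 = (-0.11, +1.69);  n_5 = (+0.9979, +0.0650)
edge 6: e_6 = (-2.43, +0.61);  n_6 = (+0.2435, +0.9699)
∠(n_5, n_6) = 72.18°
δ = |180° − 72.18°| = 107.82°
107.82° > 2α = 38.58°  →  invalid

δ = 107.82°, invalid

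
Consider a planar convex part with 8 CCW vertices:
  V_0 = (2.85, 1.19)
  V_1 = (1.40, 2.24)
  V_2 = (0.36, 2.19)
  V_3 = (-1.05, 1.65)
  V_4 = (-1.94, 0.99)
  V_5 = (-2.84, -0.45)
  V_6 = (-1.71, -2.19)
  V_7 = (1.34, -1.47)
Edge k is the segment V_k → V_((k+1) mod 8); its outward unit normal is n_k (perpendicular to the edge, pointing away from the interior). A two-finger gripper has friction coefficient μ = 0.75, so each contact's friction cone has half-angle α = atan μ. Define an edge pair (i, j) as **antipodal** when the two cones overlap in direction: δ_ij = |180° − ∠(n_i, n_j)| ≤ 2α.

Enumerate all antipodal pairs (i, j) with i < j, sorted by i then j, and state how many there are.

count = 12; pairs: (0,5), (0,6), (1,5), (1,6), (1,7), (2,6), (2,7), (3,6), (3,7), (4,6), (4,7), (5,7)

α = atan 0.75 = 36.87°;  2α = 73.74°
n_0 = (+0.5865, +0.8099)
n_1 = (-0.0480, +0.9988)
n_2 = (-0.3576, +0.9339)
n_3 = (-0.5957, +0.8032)
n_4 = (-0.8480, +0.5300)
n_5 = (-0.8387, -0.5446)
n_6 = (+0.2298, -0.9732)
n_7 = (+0.8696, -0.4937)
  (0,1): δ = 141.34°  ·
  (0,2): δ = 123.13°  ·
  (0,3): δ = 107.53°  ·
  (0,4): δ = 86.10°  ·
  (0,5): δ = 21.09°  ✓
  (0,6): δ = 49.19°  ✓
  (0,7): δ = 96.33°  ·
  (1,2): δ = 161.80°  ·
  (1,3): δ = 146.19°  ·
  (1,4): δ = 124.76°  ·
  (1,5): δ = 59.75°  ✓
  (1,6): δ = 10.53°  ✓
  (1,7): δ = 57.67°  ✓
  (2,3): δ = 164.40°  ·
  (2,4): δ = 142.96°  ·
  (2,5): δ = 77.96°  ·
  (2,6): δ = 7.67°  ✓
  (2,7): δ = 39.46°  ✓
  (3,4): δ = 158.57°  ·
  (3,5): δ = 93.56°  ·
  (3,6): δ = 23.28°  ✓
  (3,7): δ = 23.86°  ✓
  (4,5): δ = 114.99°  ·
  (4,6): δ = 44.71°  ✓
  (4,7): δ = 2.42°  ✓
  (5,6): δ = 109.72°  ·
  (5,7): δ = 62.58°  ✓
  (6,7): δ = 132.86°  ·
antipodal pairs: 12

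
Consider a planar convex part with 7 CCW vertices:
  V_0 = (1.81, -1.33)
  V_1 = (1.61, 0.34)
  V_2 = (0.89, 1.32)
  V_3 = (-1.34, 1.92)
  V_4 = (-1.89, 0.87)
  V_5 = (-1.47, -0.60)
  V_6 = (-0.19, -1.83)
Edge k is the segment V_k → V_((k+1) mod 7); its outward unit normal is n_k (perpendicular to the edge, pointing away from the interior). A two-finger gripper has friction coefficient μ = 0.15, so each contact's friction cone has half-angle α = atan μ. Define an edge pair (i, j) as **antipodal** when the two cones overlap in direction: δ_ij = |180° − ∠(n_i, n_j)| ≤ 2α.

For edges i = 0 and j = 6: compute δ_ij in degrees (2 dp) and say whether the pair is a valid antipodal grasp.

α = atan 0.15 = 8.53°;  2α = 17.06°
edge 0: e_0 = (-0.20, +1.67);  n_0 = (+0.9929, +0.1189)
edge 6: e_6 = (+2.00, +0.50);  n_6 = (+0.2425, -0.9701)
∠(n_0, n_6) = 82.79°
δ = |180° − 82.79°| = 97.21°
97.21° > 2α = 17.06°  →  invalid

δ = 97.21°, invalid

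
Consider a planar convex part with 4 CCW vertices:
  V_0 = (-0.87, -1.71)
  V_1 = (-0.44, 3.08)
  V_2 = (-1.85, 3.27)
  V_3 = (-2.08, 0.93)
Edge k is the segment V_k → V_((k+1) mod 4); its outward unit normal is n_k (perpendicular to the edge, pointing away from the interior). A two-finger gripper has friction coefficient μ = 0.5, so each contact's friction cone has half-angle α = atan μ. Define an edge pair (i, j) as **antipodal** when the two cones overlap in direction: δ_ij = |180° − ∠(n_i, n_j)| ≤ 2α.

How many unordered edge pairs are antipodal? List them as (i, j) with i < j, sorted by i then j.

α = atan 0.5 = 26.57°;  2α = 53.13°
n_0 = (+0.9960, -0.0894)
n_1 = (+0.1335, +0.9910)
n_2 = (-0.9952, +0.0978)
n_3 = (-0.9091, -0.4167)
  (0,1): δ = 92.54°  ·
  (0,2): δ = 0.48°  ✓
  (0,3): δ = 29.75°  ✓
  (1,2): δ = 87.94°  ·
  (1,3): δ = 57.70°  ·
  (2,3): δ = 149.76°  ·
antipodal pairs: 2

count = 2; pairs: (0,2), (0,3)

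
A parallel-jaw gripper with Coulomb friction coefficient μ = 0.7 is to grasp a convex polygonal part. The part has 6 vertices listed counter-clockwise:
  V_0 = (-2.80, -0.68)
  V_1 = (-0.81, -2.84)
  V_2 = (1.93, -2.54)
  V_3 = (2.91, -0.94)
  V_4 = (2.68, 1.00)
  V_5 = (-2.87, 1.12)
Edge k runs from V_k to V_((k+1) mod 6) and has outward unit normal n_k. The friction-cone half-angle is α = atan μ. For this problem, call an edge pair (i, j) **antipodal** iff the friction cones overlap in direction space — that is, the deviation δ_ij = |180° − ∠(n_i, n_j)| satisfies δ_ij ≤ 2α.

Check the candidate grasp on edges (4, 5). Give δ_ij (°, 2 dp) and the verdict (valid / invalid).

δ = 86.53°, invalid

α = atan 0.7 = 34.99°;  2α = 69.98°
edge 4: e_4 = (-5.55, +0.12);  n_4 = (+0.0216, +0.9998)
edge 5: e_5 = (+0.07, -1.80);  n_5 = (-0.9992, -0.0389)
∠(n_4, n_5) = 93.47°
δ = |180° − 93.47°| = 86.53°
86.53° > 2α = 69.98°  →  invalid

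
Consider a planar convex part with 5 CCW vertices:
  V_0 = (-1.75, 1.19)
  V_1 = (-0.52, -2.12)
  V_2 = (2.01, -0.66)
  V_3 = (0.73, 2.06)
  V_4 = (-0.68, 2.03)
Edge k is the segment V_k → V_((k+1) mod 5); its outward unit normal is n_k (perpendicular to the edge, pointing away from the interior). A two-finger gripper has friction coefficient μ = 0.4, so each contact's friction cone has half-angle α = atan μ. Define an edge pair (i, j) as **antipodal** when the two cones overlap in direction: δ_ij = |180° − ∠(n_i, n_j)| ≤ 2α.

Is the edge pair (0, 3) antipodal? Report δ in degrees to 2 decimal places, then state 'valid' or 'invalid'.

δ = 70.83°, invalid

α = atan 0.4 = 21.80°;  2α = 43.60°
edge 0: e_0 = (+1.23, -3.31);  n_0 = (-0.9374, -0.3483)
edge 3: e_3 = (-1.41, -0.03);  n_3 = (-0.0213, +0.9998)
∠(n_0, n_3) = 109.17°
δ = |180° − 109.17°| = 70.83°
70.83° > 2α = 43.60°  →  invalid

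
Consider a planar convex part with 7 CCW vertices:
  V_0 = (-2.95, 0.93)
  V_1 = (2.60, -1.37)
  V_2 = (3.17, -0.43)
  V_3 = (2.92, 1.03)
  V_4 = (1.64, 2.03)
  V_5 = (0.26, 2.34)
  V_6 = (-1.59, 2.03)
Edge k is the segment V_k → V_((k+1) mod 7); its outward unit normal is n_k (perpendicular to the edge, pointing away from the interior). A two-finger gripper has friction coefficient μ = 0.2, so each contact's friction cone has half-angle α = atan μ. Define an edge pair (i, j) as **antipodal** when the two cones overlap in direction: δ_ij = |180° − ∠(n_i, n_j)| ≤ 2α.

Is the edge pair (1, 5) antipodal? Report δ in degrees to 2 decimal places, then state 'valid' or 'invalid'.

α = atan 0.2 = 11.31°;  2α = 22.62°
edge 1: e_1 = (+0.57, +0.94);  n_1 = (+0.8551, -0.5185)
edge 5: e_5 = (-1.85, -0.31);  n_5 = (-0.1653, +0.9862)
∠(n_1, n_5) = 130.74°
δ = |180° − 130.74°| = 49.26°
49.26° > 2α = 22.62°  →  invalid

δ = 49.26°, invalid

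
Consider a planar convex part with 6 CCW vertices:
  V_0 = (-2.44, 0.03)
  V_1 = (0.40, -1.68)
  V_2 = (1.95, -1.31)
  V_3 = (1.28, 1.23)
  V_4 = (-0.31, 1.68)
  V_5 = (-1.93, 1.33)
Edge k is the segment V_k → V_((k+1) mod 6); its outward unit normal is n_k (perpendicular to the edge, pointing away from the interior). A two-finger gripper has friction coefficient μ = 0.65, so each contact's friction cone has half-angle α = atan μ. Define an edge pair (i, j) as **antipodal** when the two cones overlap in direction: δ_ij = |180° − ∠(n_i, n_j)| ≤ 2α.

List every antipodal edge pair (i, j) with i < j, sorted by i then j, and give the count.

α = atan 0.65 = 33.02°;  2α = 66.05°
n_0 = (-0.5158, -0.8567)
n_1 = (+0.2322, -0.9727)
n_2 = (+0.9669, +0.2551)
n_3 = (+0.2723, +0.9622)
n_4 = (-0.2112, +0.9774)
n_5 = (-0.9309, +0.3652)
  (0,1): δ = 135.52°  ·
  (0,2): δ = 44.17°  ✓
  (0,3): δ = 15.25°  ✓
  (0,4): δ = 43.24°  ✓
  (0,5): δ = 99.63°  ·
  (1,2): δ = 88.65°  ·
  (1,3): δ = 29.23°  ✓
  (1,4): δ = 1.23°  ✓
  (1,5): δ = 55.15°  ✓
  (2,3): δ = 120.58°  ·
  (2,4): δ = 92.59°  ·
  (2,5): δ = 36.20°  ✓
  (3,4): δ = 152.01°  ·
  (3,5): δ = 95.62°  ·
  (4,5): δ = 123.61°  ·
antipodal pairs: 7

count = 7; pairs: (0,2), (0,3), (0,4), (1,3), (1,4), (1,5), (2,5)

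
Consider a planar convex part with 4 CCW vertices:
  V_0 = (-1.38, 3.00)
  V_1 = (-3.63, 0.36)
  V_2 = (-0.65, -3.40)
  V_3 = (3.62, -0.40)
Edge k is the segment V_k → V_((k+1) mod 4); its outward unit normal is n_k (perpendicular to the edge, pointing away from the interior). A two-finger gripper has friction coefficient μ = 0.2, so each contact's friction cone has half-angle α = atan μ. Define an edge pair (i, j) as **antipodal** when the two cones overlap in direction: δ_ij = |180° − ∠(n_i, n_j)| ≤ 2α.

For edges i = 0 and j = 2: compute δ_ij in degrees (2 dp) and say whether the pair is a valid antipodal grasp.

α = atan 0.2 = 11.31°;  2α = 22.62°
edge 0: e_0 = (-2.25, -2.64);  n_0 = (-0.7611, +0.6487)
edge 2: e_2 = (+4.27, +3.00);  n_2 = (+0.5749, -0.8182)
∠(n_0, n_2) = 165.53°
δ = |180° − 165.53°| = 14.47°
14.47° ≤ 2α = 22.62°  →  valid

δ = 14.47°, valid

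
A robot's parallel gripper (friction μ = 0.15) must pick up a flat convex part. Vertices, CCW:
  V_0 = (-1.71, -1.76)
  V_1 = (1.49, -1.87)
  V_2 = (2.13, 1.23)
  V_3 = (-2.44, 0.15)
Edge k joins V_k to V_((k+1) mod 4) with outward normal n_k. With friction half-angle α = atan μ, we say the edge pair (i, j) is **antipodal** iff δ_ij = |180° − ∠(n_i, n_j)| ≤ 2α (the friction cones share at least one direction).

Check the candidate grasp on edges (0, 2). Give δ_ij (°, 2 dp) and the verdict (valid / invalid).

δ = 15.27°, valid

α = atan 0.15 = 8.53°;  2α = 17.06°
edge 0: e_0 = (+3.20, -0.11);  n_0 = (-0.0344, -0.9994)
edge 2: e_2 = (-4.57, -1.08);  n_2 = (-0.2300, +0.9732)
∠(n_0, n_2) = 164.73°
δ = |180° − 164.73°| = 15.27°
15.27° ≤ 2α = 17.06°  →  valid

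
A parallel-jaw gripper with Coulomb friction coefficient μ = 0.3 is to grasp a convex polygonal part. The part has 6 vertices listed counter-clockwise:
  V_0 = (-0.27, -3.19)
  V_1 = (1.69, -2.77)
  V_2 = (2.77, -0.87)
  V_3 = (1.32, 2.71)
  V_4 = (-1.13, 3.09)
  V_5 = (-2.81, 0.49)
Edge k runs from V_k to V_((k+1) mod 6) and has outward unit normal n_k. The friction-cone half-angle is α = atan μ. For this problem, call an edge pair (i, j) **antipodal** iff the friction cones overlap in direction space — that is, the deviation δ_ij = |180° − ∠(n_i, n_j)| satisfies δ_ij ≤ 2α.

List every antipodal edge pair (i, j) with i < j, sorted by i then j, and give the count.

count = 3; pairs: (0,3), (1,4), (2,5)

α = atan 0.3 = 16.70°;  2α = 33.40°
n_0 = (+0.2095, -0.9778)
n_1 = (+0.8694, -0.4942)
n_2 = (+0.9269, +0.3754)
n_3 = (+0.1533, +0.9882)
n_4 = (-0.8399, +0.5427)
n_5 = (-0.8230, -0.5680)
  (0,1): δ = 131.71°  ·
  (0,2): δ = 80.05°  ·
  (0,3): δ = 20.91°  ✓
  (0,4): δ = 45.04°  ·
  (0,5): δ = 112.52°  ·
  (1,2): δ = 128.34°  ·
  (1,3): δ = 69.20°  ·
  (1,4): δ = 3.25°  ✓
  (1,5): δ = 64.23°  ·
  (2,3): δ = 120.87°  ·
  (2,4): δ = 54.92°  ·
  (2,5): δ = 12.56°  ✓
  (3,4): δ = 114.05°  ·
  (3,5): δ = 46.57°  ·
  (4,5): δ = 112.52°  ·
antipodal pairs: 3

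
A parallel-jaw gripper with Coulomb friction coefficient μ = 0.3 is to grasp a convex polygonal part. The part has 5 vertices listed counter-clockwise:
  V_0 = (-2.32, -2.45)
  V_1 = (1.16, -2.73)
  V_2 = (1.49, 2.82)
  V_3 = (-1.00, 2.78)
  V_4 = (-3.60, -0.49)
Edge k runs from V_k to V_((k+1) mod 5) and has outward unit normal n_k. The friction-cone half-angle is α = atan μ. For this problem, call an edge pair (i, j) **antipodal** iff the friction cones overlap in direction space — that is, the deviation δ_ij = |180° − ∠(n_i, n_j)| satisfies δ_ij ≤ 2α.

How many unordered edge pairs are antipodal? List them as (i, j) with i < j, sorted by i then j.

count = 1; pairs: (0,2)

α = atan 0.3 = 16.70°;  2α = 33.40°
n_0 = (-0.0802, -0.9968)
n_1 = (+0.9982, -0.0594)
n_2 = (-0.0161, +0.9999)
n_3 = (-0.7827, +0.6224)
n_4 = (-0.8373, -0.5468)
  (0,1): δ = 88.80°  ·
  (0,2): δ = 5.52°  ✓
  (0,3): δ = 56.11°  ·
  (0,4): δ = 127.75°  ·
  (1,2): δ = 85.68°  ·
  (1,3): δ = 35.09°  ·
  (1,4): δ = 36.55°  ·
  (2,3): δ = 129.41°  ·
  (2,4): δ = 57.77°  ·
  (3,4): δ = 108.36°  ·
antipodal pairs: 1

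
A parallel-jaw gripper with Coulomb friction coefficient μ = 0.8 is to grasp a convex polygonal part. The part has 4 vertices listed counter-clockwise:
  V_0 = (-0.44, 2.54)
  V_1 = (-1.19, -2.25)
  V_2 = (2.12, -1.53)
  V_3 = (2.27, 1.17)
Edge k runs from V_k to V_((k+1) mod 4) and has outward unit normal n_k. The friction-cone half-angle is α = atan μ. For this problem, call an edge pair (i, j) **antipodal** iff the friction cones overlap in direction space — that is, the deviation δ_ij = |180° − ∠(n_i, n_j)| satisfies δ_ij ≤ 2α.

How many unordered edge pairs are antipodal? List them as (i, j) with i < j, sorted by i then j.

count = 4; pairs: (0,1), (0,2), (0,3), (1,3)

α = atan 0.8 = 38.66°;  2α = 77.32°
n_0 = (-0.9880, +0.1547)
n_1 = (+0.2126, -0.9771)
n_2 = (+0.9985, -0.0555)
n_3 = (+0.4512, +0.8924)
  (0,1): δ = 68.83°  ✓
  (0,2): δ = 5.72°  ✓
  (0,3): δ = 72.08°  ✓
  (1,2): δ = 105.45°  ·
  (1,3): δ = 39.09°  ✓
  (2,3): δ = 113.64°  ·
antipodal pairs: 4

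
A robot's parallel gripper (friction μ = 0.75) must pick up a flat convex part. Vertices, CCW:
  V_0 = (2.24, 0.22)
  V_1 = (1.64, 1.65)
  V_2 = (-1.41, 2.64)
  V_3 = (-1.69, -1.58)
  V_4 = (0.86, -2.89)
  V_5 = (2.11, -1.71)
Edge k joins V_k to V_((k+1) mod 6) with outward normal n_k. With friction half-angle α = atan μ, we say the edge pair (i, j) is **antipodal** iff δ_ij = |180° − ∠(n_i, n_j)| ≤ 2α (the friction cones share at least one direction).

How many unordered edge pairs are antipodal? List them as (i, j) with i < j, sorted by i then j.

count = 7; pairs: (0,2), (0,3), (1,3), (1,4), (2,4), (2,5), (3,5)

α = atan 0.75 = 36.87°;  2α = 73.74°
n_0 = (+0.9221, +0.3869)
n_1 = (+0.3087, +0.9511)
n_2 = (-0.9978, +0.0662)
n_3 = (-0.4570, -0.8895)
n_4 = (+0.6865, -0.7272)
n_5 = (+0.9977, -0.0672)
  (0,1): δ = 130.74°  ·
  (0,2): δ = 26.56°  ✓
  (0,3): δ = 40.05°  ✓
  (0,4): δ = 110.59°  ·
  (0,5): δ = 153.38°  ·
  (1,2): δ = 75.81°  ·
  (1,3): δ = 9.21°  ✓
  (1,4): δ = 61.33°  ✓
  (1,5): δ = 104.13°  ·
  (2,3): δ = 113.39°  ·
  (2,4): δ = 42.85°  ✓
  (2,5): δ = 0.06°  ✓
  (3,4): δ = 109.46°  ·
  (3,5): δ = 66.66°  ✓
  (4,5): δ = 137.20°  ·
antipodal pairs: 7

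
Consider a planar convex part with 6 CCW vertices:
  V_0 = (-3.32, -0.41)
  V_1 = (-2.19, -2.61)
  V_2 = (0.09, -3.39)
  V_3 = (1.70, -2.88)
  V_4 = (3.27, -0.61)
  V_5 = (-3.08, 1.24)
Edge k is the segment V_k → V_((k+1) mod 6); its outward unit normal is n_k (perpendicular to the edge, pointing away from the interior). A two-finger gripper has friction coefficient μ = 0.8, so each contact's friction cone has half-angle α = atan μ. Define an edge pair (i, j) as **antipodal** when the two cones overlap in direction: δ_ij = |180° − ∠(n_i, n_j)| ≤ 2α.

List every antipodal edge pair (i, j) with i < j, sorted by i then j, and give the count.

α = atan 0.8 = 38.66°;  2α = 77.32°
n_0 = (-0.8895, -0.4569)
n_1 = (-0.3237, -0.9462)
n_2 = (+0.3020, -0.9533)
n_3 = (+0.8225, -0.5688)
n_4 = (+0.2797, +0.9601)
n_5 = (-0.9896, +0.1439)
  (0,1): δ = 136.07°  ·
  (0,2): δ = 99.61°  ·
  (0,3): δ = 61.86°  ✓
  (0,4): δ = 46.57°  ✓
  (0,5): δ = 144.54°  ·
  (1,2): δ = 143.54°  ·
  (1,3): δ = 105.78°  ·
  (1,4): δ = 2.64°  ✓
  (1,5): δ = 100.61°  ·
  (2,3): δ = 142.25°  ·
  (2,4): δ = 33.82°  ✓
  (2,5): δ = 64.15°  ✓
  (3,4): δ = 71.57°  ✓
  (3,5): δ = 26.39°  ✓
  (4,5): δ = 82.03°  ·
antipodal pairs: 7

count = 7; pairs: (0,3), (0,4), (1,4), (2,4), (2,5), (3,4), (3,5)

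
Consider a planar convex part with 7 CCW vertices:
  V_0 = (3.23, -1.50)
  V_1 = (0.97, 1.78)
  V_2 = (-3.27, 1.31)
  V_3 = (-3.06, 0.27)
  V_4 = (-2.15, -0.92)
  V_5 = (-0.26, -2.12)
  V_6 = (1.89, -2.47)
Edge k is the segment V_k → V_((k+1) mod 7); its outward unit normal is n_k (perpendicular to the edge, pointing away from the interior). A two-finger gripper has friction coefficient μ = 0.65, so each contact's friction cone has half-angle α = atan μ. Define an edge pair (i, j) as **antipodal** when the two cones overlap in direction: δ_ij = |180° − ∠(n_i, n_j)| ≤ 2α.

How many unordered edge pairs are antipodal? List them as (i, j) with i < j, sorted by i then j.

α = atan 0.65 = 33.02°;  2α = 66.05°
n_0 = (+0.8235, +0.5674)
n_1 = (-0.1102, +0.9939)
n_2 = (-0.9802, -0.1979)
n_3 = (-0.7944, -0.6075)
n_4 = (-0.5360, -0.8442)
n_5 = (-0.1607, -0.9870)
n_6 = (+0.5864, -0.8100)
  (0,1): δ = 118.24°  ·
  (0,2): δ = 23.15°  ✓
  (0,3): δ = 2.84°  ✓
  (0,4): δ = 23.02°  ✓
  (0,5): δ = 46.19°  ✓
  (0,6): δ = 91.33°  ·
  (1,2): δ = 84.91°  ·
  (1,3): δ = 58.92°  ✓
  (1,4): δ = 38.74°  ✓
  (1,5): δ = 15.57°  ✓
  (1,6): δ = 29.57°  ✓
  (2,3): δ = 154.01°  ·
  (2,4): δ = 133.83°  ·
  (2,5): δ = 110.66°  ·
  (2,6): δ = 65.52°  ✓
  (3,4): δ = 159.82°  ·
  (3,5): δ = 136.65°  ·
  (3,6): δ = 91.51°  ·
  (4,5): δ = 156.83°  ·
  (4,6): δ = 111.69°  ·
  (5,6): δ = 134.85°  ·
antipodal pairs: 9

count = 9; pairs: (0,2), (0,3), (0,4), (0,5), (1,3), (1,4), (1,5), (1,6), (2,6)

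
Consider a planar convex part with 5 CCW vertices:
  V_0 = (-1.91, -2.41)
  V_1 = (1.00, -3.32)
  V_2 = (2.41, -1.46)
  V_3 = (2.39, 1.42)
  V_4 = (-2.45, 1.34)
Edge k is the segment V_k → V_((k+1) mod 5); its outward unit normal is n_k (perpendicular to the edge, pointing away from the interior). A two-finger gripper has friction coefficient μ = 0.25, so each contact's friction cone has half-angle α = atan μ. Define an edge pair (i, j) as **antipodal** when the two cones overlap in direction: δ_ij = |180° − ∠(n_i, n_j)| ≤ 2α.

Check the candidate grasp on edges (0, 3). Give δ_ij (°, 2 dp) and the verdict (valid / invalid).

δ = 18.31°, valid

α = atan 0.25 = 14.04°;  2α = 28.07°
edge 0: e_0 = (+2.91, -0.91);  n_0 = (-0.2985, -0.9544)
edge 3: e_3 = (-4.84, -0.08);  n_3 = (-0.0165, +0.9999)
∠(n_0, n_3) = 161.69°
δ = |180° − 161.69°| = 18.31°
18.31° ≤ 2α = 28.07°  →  valid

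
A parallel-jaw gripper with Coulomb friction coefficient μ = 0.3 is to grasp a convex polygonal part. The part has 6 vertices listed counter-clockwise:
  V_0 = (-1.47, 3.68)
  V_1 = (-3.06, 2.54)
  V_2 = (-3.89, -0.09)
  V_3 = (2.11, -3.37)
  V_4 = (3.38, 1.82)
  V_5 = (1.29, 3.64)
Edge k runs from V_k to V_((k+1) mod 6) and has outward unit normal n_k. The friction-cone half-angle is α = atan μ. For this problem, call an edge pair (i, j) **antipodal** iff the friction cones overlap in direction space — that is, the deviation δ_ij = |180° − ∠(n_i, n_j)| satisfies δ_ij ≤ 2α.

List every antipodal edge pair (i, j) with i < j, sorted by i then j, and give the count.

count = 3; pairs: (1,3), (2,4), (2,5)

α = atan 0.3 = 16.70°;  2α = 33.40°
n_0 = (-0.5827, +0.8127)
n_1 = (-0.9536, +0.3010)
n_2 = (-0.4797, -0.8774)
n_3 = (+0.9713, -0.2377)
n_4 = (+0.6567, +0.7541)
n_5 = (+0.0145, +0.9999)
  (0,1): δ = 143.15°  ·
  (0,2): δ = 64.30°  ·
  (0,3): δ = 40.61°  ·
  (0,4): δ = 103.31°  ·
  (0,5): δ = 143.53°  ·
  (1,2): δ = 101.15°  ·
  (1,3): δ = 3.76°  ✓
  (1,4): δ = 66.47°  ·
  (1,5): δ = 106.68°  ·
  (2,3): δ = 75.09°  ·
  (2,4): δ = 12.39°  ✓
  (2,5): δ = 27.83°  ✓
  (3,4): δ = 117.30°  ·
  (3,5): δ = 77.08°  ·
  (4,5): δ = 139.78°  ·
antipodal pairs: 3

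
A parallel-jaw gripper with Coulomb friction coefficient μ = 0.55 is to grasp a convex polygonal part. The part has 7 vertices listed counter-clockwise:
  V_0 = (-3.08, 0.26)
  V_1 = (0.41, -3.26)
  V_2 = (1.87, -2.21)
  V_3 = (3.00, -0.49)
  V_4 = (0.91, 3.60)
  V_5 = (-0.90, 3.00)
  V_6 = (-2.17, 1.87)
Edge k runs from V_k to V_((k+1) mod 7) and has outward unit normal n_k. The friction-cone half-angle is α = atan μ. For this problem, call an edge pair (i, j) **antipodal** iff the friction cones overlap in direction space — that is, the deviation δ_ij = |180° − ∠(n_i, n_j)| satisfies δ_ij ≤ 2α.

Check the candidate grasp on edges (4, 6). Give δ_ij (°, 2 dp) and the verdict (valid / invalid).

δ = 137.82°, invalid

α = atan 0.55 = 28.81°;  2α = 57.62°
edge 4: e_4 = (-1.81, -0.60);  n_4 = (-0.3147, +0.9492)
edge 6: e_6 = (-0.91, -1.61);  n_6 = (-0.8706, +0.4921)
∠(n_4, n_6) = 42.18°
δ = |180° − 42.18°| = 137.82°
137.82° > 2α = 57.62°  →  invalid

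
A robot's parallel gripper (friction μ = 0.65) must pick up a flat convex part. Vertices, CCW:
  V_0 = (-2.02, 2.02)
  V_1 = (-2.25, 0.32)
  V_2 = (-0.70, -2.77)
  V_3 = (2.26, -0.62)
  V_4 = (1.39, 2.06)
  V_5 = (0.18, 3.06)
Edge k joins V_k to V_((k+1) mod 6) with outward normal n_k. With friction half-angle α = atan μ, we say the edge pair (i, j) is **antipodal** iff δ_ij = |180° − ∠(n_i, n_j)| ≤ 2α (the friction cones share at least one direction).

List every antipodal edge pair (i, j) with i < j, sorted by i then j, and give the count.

count = 6; pairs: (0,2), (0,3), (0,4), (1,3), (1,4), (2,5)

α = atan 0.65 = 33.02°;  2α = 66.05°
n_0 = (-0.9910, +0.1341)
n_1 = (-0.8938, -0.4484)
n_2 = (+0.5877, -0.8091)
n_3 = (+0.9511, +0.3088)
n_4 = (+0.6370, +0.7708)
n_5 = (-0.4274, +0.9041)
  (0,1): δ = 145.66°  ·
  (0,2): δ = 46.30°  ✓
  (0,3): δ = 25.69°  ✓
  (0,4): δ = 58.13°  ✓
  (0,5): δ = 123.01°  ·
  (1,2): δ = 80.65°  ·
  (1,3): δ = 8.65°  ✓
  (1,4): δ = 23.79°  ✓
  (1,5): δ = 88.66°  ·
  (2,3): δ = 108.01°  ·
  (2,4): δ = 75.56°  ·
  (2,5): δ = 10.69°  ✓
  (3,4): δ = 147.56°  ·
  (3,5): δ = 82.68°  ·
  (4,5): δ = 115.13°  ·
antipodal pairs: 6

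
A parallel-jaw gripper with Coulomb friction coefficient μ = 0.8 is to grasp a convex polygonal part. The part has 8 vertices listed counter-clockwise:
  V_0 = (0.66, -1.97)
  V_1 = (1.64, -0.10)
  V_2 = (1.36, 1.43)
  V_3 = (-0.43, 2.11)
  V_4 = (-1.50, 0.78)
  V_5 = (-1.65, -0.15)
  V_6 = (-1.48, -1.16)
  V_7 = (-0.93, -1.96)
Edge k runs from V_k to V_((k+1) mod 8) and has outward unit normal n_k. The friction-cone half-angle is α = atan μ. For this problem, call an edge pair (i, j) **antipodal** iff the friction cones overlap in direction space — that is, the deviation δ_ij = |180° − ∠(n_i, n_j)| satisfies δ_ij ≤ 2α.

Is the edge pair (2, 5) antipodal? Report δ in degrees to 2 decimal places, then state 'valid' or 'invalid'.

δ = 59.64°, valid

α = atan 0.8 = 38.66°;  2α = 77.32°
edge 2: e_2 = (-1.79, +0.68);  n_2 = (+0.3551, +0.9348)
edge 5: e_5 = (+0.17, -1.01);  n_5 = (-0.9861, -0.1660)
∠(n_2, n_5) = 120.36°
δ = |180° − 120.36°| = 59.64°
59.64° ≤ 2α = 77.32°  →  valid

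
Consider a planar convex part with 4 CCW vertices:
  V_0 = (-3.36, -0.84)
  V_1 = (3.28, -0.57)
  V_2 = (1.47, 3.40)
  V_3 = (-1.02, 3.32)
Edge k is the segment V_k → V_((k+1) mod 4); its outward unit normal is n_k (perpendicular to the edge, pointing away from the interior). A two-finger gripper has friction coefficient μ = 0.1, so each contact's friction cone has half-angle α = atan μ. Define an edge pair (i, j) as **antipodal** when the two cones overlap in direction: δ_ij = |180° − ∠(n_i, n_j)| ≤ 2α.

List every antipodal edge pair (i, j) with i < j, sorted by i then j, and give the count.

count = 1; pairs: (0,2)

α = atan 0.1 = 5.71°;  2α = 11.42°
n_0 = (+0.0406, -0.9992)
n_1 = (+0.9099, +0.4148)
n_2 = (-0.0321, +0.9995)
n_3 = (-0.8716, +0.4903)
  (0,1): δ = 67.82°  ·
  (0,2): δ = 0.49°  ✓
  (0,3): δ = 58.31°  ·
  (1,2): δ = 112.67°  ·
  (1,3): δ = 53.87°  ·
  (2,3): δ = 121.20°  ·
antipodal pairs: 1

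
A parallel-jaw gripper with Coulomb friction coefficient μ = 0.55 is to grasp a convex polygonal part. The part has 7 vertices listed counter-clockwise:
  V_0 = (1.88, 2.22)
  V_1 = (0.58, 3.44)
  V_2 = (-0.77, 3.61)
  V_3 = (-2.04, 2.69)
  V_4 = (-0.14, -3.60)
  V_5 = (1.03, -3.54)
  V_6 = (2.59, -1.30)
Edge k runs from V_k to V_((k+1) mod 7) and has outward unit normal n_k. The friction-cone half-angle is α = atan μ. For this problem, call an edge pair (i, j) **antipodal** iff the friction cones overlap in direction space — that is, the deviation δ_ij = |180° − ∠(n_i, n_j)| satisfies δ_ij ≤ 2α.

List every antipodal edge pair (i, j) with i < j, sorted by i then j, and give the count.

count = 7; pairs: (0,3), (0,4), (1,4), (2,4), (2,5), (3,5), (3,6)

α = atan 0.55 = 28.81°;  2α = 57.62°
n_0 = (+0.6843, +0.7292)
n_1 = (+0.1249, +0.9922)
n_2 = (-0.5867, +0.8098)
n_3 = (-0.9573, -0.2892)
n_4 = (+0.0512, -0.9987)
n_5 = (+0.8206, -0.5715)
n_6 = (+0.9803, +0.1977)
  (0,1): δ = 144.00°  ·
  (0,2): δ = 100.90°  ·
  (0,3): δ = 30.01°  ✓
  (0,4): δ = 46.12°  ✓
  (0,5): δ = 98.33°  ·
  (0,6): δ = 144.59°  ·
  (1,2): δ = 136.90°  ·
  (1,3): δ = 66.01°  ·
  (1,4): δ = 10.11°  ✓
  (1,5): δ = 62.32°  ·
  (1,6): δ = 108.58°  ·
  (2,3): δ = 109.11°  ·
  (2,4): δ = 32.98°  ✓
  (2,5): δ = 19.23°  ✓
  (2,6): δ = 65.48°  ·
  (3,4): δ = 103.87°  ·
  (3,5): δ = 51.66°  ✓
  (3,6): δ = 5.40°  ✓
  (4,5): δ = 127.79°  ·
  (4,6): δ = 81.53°  ·
  (5,6): δ = 133.74°  ·
antipodal pairs: 7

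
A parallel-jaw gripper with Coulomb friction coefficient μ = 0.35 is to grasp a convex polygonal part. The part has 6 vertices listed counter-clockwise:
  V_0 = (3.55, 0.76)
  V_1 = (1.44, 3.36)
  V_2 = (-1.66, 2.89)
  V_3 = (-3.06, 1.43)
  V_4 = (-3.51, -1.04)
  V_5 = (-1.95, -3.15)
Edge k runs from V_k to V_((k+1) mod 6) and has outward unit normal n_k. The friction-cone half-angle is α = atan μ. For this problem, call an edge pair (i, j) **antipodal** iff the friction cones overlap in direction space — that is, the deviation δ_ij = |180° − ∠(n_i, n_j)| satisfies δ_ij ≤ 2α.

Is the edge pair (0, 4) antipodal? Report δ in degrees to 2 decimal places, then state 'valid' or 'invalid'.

δ = 2.58°, valid

α = atan 0.35 = 19.29°;  2α = 38.58°
edge 0: e_0 = (-2.11, +2.60);  n_0 = (+0.7765, +0.6301)
edge 4: e_4 = (+1.56, -2.11);  n_4 = (-0.8041, -0.5945)
∠(n_0, n_4) = 177.42°
δ = |180° − 177.42°| = 2.58°
2.58° ≤ 2α = 38.58°  →  valid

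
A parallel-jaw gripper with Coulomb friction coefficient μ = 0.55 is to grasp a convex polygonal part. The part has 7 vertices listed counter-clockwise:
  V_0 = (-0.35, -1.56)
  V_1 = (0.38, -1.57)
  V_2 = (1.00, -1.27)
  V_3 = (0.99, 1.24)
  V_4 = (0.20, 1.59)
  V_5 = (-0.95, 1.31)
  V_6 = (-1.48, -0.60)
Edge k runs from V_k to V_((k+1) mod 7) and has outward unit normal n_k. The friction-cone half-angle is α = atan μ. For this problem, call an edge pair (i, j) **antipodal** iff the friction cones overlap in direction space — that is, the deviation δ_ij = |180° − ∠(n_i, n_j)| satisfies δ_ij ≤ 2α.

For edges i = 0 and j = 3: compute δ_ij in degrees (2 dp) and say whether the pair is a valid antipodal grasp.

α = atan 0.55 = 28.81°;  2α = 57.62°
edge 0: e_0 = (+0.73, -0.01);  n_0 = (-0.0137, -0.9999)
edge 3: e_3 = (-0.79, +0.35);  n_3 = (+0.4051, +0.9143)
∠(n_0, n_3) = 156.89°
δ = |180° − 156.89°| = 23.11°
23.11° ≤ 2α = 57.62°  →  valid

δ = 23.11°, valid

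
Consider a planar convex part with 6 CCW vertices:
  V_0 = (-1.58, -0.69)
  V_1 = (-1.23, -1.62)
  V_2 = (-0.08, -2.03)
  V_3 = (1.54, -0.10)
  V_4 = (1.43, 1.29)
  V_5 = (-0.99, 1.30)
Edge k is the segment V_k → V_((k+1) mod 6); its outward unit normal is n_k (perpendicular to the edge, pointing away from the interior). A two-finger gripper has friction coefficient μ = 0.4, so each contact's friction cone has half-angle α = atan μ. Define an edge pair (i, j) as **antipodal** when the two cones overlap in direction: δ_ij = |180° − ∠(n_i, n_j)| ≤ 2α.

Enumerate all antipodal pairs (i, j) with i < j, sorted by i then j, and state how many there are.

α = atan 0.4 = 21.80°;  2α = 43.60°
n_0 = (-0.9359, -0.3522)
n_1 = (-0.3358, -0.9419)
n_2 = (+0.7659, -0.6429)
n_3 = (+0.9969, +0.0789)
n_4 = (+0.0041, +1.0000)
n_5 = (-0.9587, +0.2843)
  (0,1): δ = 130.25°  ·
  (0,2): δ = 60.63°  ·
  (0,3): δ = 16.10°  ✓
  (0,4): δ = 69.14°  ·
  (0,5): δ = 142.86°  ·
  (1,2): δ = 110.39°  ·
  (1,3): δ = 65.85°  ·
  (1,4): δ = 19.39°  ✓
  (1,5): δ = 93.11°  ·
  (2,3): δ = 135.47°  ·
  (2,4): δ = 50.23°  ·
  (2,5): δ = 23.50°  ✓
  (3,4): δ = 94.76°  ·
  (3,5): δ = 21.04°  ✓
  (4,5): δ = 106.28°  ·
antipodal pairs: 4

count = 4; pairs: (0,3), (1,4), (2,5), (3,5)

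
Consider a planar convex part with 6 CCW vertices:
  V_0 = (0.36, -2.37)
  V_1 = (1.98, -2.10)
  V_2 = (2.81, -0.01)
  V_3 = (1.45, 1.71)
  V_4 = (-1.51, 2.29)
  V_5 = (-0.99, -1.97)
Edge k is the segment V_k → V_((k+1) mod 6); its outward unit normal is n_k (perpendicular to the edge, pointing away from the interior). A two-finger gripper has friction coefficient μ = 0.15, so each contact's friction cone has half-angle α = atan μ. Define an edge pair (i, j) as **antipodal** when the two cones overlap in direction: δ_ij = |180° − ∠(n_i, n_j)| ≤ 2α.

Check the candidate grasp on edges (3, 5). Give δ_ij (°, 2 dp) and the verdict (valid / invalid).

δ = 5.42°, valid

α = atan 0.15 = 8.53°;  2α = 17.06°
edge 3: e_3 = (-2.96, +0.58);  n_3 = (+0.1923, +0.9813)
edge 5: e_5 = (+1.35, -0.40);  n_5 = (-0.2841, -0.9588)
∠(n_3, n_5) = 174.58°
δ = |180° − 174.58°| = 5.42°
5.42° ≤ 2α = 17.06°  →  valid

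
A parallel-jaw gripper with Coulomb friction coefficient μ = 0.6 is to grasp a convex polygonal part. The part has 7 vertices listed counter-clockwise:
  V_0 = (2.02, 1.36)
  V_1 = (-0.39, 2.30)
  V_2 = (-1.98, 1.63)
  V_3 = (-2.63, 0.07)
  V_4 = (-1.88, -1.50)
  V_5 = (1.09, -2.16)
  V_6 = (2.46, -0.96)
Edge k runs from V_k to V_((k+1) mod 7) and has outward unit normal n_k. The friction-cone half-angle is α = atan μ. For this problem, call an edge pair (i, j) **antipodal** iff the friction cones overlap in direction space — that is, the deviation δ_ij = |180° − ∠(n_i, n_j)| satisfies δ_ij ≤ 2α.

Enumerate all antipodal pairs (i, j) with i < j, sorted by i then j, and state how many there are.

α = atan 0.6 = 30.96°;  2α = 61.93°
n_0 = (+0.3634, +0.9316)
n_1 = (-0.3883, +0.9215)
n_2 = (-0.9231, +0.3846)
n_3 = (-0.9023, -0.4310)
n_4 = (-0.2169, -0.9762)
n_5 = (+0.6589, -0.7522)
n_6 = (+0.9825, +0.1863)
  (0,1): δ = 135.84°  ·
  (0,2): δ = 91.31°  ·
  (0,3): δ = 43.16°  ✓
  (0,4): δ = 8.78°  ✓
  (0,5): δ = 62.52°  ·
  (0,6): δ = 122.05°  ·
  (1,2): δ = 135.47°  ·
  (1,3): δ = 87.32°  ·
  (1,4): δ = 35.38°  ✓
  (1,5): δ = 18.37°  ✓
  (1,6): δ = 77.89°  ·
  (2,3): δ = 131.85°  ·
  (2,4): δ = 79.91°  ·
  (2,5): δ = 26.16°  ✓
  (2,6): δ = 33.36°  ✓
  (3,4): δ = 128.06°  ·
  (3,5): δ = 74.32°  ·
  (3,6): δ = 14.80°  ✓
  (4,5): δ = 126.26°  ·
  (4,6): δ = 66.73°  ·
  (5,6): δ = 120.48°  ·
antipodal pairs: 7

count = 7; pairs: (0,3), (0,4), (1,4), (1,5), (2,5), (2,6), (3,6)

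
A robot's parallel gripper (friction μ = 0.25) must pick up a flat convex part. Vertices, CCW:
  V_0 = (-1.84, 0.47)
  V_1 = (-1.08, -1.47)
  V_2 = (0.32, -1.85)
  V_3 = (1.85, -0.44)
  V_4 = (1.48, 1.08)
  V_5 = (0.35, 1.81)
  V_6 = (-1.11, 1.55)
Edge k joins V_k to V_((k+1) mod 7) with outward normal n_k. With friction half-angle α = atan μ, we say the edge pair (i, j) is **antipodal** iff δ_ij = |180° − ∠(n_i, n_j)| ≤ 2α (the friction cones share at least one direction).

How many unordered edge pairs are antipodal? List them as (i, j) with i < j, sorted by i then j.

count = 4; pairs: (0,3), (1,4), (1,5), (2,6)

α = atan 0.25 = 14.04°;  2α = 28.07°
n_0 = (-0.9311, -0.3648)
n_1 = (-0.2620, -0.9651)
n_2 = (+0.6777, -0.7354)
n_3 = (+0.9716, +0.2365)
n_4 = (+0.5426, +0.8400)
n_5 = (-0.1753, +0.9845)
n_6 = (-0.8285, +0.5600)
  (0,1): δ = 126.58°  ·
  (0,2): δ = 68.73°  ·
  (0,3): δ = 7.71°  ✓
  (0,4): δ = 35.74°  ·
  (0,5): δ = 78.70°  ·
  (0,6): δ = 124.55°  ·
  (1,2): δ = 122.15°  ·
  (1,3): δ = 61.13°  ·
  (1,4): δ = 17.68°  ✓
  (1,5): δ = 25.28°  ✓
  (1,6): δ = 71.13°  ·
  (2,3): δ = 118.98°  ·
  (2,4): δ = 75.53°  ·
  (2,5): δ = 32.57°  ·
  (2,6): δ = 13.28°  ✓
  (3,4): δ = 136.54°  ·
  (3,5): δ = 93.58°  ·
  (3,6): δ = 47.74°  ·
  (4,5): δ = 137.04°  ·
  (4,6): δ = 91.19°  ·
  (5,6): δ = 134.15°  ·
antipodal pairs: 4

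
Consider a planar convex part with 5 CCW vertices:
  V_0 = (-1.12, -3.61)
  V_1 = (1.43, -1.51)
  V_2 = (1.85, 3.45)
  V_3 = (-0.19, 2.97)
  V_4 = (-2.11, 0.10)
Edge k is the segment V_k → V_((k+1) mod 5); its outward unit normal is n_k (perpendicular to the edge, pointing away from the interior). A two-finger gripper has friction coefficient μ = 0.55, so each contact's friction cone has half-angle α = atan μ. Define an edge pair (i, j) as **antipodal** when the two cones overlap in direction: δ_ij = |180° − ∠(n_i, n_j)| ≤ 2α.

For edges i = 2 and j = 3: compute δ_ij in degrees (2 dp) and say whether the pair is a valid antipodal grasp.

α = atan 0.55 = 28.81°;  2α = 57.62°
edge 2: e_2 = (-2.04, -0.48);  n_2 = (-0.2290, +0.9734)
edge 3: e_3 = (-1.92, -2.87);  n_3 = (-0.8312, +0.5560)
∠(n_2, n_3) = 42.98°
δ = |180° − 42.98°| = 137.02°
137.02° > 2α = 57.62°  →  invalid

δ = 137.02°, invalid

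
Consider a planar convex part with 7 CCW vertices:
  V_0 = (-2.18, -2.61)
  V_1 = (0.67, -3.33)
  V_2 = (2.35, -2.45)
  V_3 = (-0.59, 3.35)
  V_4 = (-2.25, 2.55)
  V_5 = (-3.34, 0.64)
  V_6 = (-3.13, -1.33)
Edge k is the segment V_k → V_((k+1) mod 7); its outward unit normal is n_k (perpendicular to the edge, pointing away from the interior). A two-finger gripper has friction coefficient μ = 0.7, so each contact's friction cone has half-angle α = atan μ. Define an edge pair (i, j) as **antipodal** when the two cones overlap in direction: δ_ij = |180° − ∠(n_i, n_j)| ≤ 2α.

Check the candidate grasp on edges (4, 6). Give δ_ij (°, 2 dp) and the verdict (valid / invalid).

α = atan 0.7 = 34.99°;  2α = 69.98°
edge 4: e_4 = (-1.09, -1.91);  n_4 = (-0.8685, +0.4956)
edge 6: e_6 = (+0.95, -1.28);  n_6 = (-0.8030, -0.5960)
∠(n_4, n_6) = 66.29°
δ = |180° − 66.29°| = 113.71°
113.71° > 2α = 69.98°  →  invalid

δ = 113.71°, invalid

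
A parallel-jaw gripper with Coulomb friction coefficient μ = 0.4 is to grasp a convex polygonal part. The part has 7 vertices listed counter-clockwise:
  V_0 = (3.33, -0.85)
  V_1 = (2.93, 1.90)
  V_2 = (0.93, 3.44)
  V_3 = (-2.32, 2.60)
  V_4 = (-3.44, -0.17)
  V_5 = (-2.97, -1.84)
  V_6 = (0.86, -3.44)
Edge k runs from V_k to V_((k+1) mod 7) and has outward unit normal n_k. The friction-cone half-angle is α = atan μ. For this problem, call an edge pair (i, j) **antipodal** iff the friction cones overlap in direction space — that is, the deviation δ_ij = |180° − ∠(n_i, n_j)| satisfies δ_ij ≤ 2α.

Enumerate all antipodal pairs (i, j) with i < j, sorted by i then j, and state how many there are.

count = 7; pairs: (0,3), (0,4), (1,4), (1,5), (2,5), (2,6), (3,6)

α = atan 0.4 = 21.80°;  2α = 43.60°
n_0 = (+0.9896, +0.1439)
n_1 = (+0.6101, +0.7923)
n_2 = (-0.2502, +0.9682)
n_3 = (-0.9271, +0.3749)
n_4 = (-0.9626, -0.2709)
n_5 = (-0.3855, -0.9227)
n_6 = (+0.7237, -0.6901)
  (0,1): δ = 135.87°  ·
  (0,2): δ = 83.78°  ·
  (0,3): δ = 30.29°  ✓
  (0,4): δ = 7.44°  ✓
  (0,5): δ = 59.05°  ·
  (0,6): δ = 128.08°  ·
  (1,2): δ = 127.91°  ·
  (1,3): δ = 74.42°  ·
  (1,4): δ = 36.69°  ✓
  (1,5): δ = 14.92°  ✓
  (1,6): δ = 83.95°  ·
  (2,3): δ = 126.51°  ·
  (2,4): δ = 88.77°  ·
  (2,5): δ = 37.16°  ✓
  (2,6): δ = 31.87°  ✓
  (3,4): δ = 142.27°  ·
  (3,5): δ = 90.66°  ·
  (3,6): δ = 21.63°  ✓
  (4,5): δ = 128.39°  ·
  (4,6): δ = 59.36°  ·
  (5,6): δ = 110.97°  ·
antipodal pairs: 7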